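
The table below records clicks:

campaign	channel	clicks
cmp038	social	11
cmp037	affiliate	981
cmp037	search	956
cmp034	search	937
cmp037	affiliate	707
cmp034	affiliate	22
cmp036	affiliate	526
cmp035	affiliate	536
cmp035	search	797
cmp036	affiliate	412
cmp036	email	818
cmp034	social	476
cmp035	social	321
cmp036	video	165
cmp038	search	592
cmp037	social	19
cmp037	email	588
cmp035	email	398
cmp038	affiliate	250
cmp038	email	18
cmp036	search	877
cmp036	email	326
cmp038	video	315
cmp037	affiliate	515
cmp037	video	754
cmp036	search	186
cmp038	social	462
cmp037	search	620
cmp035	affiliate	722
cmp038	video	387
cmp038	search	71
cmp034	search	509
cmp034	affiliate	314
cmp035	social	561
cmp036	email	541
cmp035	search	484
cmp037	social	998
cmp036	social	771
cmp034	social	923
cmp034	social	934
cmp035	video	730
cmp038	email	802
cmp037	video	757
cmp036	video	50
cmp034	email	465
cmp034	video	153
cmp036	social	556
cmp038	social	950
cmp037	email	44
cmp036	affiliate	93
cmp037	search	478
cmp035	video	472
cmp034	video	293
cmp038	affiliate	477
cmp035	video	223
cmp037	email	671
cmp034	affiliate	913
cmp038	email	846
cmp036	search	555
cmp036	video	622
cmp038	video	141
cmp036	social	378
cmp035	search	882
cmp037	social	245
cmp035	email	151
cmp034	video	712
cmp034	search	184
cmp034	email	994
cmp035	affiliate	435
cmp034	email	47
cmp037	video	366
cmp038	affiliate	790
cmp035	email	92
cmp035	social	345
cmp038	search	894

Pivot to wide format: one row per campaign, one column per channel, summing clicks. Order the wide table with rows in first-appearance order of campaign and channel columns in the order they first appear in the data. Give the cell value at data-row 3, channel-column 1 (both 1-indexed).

2333

With rows in first-appearance order of campaign, row 3 is campaign=cmp034. channel columns in first-appearance order: social, affiliate, search, email, video; column 1 is social.
Long rows with campaign=cmp034, channel=social: 476 + 923 + 934 = 2333.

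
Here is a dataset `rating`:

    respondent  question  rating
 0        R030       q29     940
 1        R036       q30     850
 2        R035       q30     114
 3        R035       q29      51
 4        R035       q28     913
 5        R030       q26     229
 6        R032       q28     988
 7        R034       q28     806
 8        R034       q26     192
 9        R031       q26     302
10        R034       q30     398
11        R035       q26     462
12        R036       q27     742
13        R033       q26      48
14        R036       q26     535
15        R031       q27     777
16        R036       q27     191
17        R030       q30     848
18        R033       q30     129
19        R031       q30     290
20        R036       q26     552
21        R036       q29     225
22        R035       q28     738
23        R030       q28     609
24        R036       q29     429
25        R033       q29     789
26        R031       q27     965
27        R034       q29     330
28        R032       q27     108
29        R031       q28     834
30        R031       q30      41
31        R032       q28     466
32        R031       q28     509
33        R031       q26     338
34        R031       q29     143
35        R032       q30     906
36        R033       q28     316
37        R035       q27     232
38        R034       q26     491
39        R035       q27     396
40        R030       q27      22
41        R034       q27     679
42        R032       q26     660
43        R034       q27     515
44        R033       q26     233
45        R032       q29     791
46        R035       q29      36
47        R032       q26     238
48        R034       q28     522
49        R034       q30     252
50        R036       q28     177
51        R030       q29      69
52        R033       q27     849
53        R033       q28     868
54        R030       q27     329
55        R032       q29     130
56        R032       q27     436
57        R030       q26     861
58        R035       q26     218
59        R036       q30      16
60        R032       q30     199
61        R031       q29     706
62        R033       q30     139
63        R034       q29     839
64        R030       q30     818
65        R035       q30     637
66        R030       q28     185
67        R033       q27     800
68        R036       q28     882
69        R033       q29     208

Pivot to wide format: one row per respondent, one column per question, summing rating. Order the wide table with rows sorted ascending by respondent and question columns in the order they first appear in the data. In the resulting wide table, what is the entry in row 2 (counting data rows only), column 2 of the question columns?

331

With rows sorted ascending by respondent, row 2 is respondent=R031. question columns in first-appearance order: q29, q30, q28, q26, q27; column 2 is q30.
Long rows with respondent=R031, question=q30: 290 + 41 = 331.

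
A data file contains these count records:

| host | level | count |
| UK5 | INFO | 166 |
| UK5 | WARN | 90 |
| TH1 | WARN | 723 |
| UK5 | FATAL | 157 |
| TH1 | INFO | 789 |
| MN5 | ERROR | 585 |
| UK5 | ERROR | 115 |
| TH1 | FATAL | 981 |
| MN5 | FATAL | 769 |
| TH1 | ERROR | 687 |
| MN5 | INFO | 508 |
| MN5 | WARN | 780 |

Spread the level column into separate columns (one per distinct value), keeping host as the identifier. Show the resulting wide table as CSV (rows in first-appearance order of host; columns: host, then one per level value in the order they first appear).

Columns: host plus the 4 distinct level values (INFO, WARN, FATAL, ERROR).
For example, row UK5 column INFO takes count=166 from the long row (UK5, INFO).

host,INFO,WARN,FATAL,ERROR
UK5,166,90,157,115
TH1,789,723,981,687
MN5,508,780,769,585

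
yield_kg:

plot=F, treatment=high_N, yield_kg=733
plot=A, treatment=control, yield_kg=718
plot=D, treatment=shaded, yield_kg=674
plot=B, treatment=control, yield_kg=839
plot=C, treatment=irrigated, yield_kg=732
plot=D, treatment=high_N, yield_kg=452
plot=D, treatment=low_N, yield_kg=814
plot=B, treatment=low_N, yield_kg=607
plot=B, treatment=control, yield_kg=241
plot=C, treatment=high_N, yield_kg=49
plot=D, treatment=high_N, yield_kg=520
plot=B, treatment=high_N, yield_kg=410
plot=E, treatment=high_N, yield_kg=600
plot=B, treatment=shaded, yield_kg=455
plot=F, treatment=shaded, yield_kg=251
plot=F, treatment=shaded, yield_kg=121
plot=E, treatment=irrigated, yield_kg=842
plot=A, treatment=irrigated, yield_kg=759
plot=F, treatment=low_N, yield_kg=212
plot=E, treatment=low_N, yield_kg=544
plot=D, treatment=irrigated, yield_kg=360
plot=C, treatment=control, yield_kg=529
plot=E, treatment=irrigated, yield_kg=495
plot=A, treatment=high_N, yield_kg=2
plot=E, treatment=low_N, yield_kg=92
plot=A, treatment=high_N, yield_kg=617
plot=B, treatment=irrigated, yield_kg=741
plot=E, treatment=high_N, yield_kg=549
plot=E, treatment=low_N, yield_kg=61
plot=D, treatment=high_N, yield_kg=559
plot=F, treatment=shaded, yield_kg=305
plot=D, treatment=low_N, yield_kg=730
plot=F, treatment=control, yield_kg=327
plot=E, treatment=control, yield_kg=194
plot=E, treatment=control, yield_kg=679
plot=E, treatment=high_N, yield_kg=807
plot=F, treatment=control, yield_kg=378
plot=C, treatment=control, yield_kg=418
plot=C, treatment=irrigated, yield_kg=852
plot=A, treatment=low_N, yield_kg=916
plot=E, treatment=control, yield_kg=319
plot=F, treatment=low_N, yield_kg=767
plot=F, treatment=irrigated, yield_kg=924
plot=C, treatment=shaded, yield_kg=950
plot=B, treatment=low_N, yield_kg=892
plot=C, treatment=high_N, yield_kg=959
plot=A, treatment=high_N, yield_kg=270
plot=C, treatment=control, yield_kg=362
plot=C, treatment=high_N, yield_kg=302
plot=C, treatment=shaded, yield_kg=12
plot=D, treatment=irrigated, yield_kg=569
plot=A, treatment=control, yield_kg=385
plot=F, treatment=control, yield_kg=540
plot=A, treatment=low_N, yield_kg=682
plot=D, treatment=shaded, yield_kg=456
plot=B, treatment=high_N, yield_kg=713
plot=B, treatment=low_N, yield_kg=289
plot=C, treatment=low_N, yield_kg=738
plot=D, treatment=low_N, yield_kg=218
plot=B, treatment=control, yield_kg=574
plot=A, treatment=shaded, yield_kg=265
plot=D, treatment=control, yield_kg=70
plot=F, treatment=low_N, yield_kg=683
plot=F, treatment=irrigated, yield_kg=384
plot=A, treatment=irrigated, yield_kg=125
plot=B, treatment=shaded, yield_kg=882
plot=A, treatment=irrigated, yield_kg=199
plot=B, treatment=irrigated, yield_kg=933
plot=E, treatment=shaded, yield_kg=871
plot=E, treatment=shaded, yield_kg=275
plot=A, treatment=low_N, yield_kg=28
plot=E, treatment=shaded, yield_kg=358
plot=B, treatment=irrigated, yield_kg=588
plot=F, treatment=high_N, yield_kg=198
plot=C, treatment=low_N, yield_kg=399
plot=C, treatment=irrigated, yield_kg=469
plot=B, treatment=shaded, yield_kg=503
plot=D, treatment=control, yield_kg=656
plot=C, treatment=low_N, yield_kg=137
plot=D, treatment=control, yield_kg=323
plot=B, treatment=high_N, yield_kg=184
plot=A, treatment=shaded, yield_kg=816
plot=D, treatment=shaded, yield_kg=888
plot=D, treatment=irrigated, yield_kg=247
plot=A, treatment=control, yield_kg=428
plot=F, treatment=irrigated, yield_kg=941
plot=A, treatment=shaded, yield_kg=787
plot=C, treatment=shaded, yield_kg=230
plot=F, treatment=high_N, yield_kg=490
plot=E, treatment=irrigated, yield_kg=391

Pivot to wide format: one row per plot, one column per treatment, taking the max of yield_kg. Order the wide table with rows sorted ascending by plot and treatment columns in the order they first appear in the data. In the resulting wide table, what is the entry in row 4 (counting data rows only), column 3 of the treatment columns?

With rows sorted ascending by plot, row 4 is plot=D. treatment columns in first-appearance order: high_N, control, shaded, irrigated, low_N; column 3 is shaded.
Long rows with plot=D, treatment=shaded: max(674, 456, 888) = 888.

888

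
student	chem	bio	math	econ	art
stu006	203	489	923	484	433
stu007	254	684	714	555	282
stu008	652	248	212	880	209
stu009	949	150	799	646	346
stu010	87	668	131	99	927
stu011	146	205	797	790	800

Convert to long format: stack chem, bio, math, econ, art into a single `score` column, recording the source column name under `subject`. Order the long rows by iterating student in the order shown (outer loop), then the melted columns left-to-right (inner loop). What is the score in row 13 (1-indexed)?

30 rows total (6 × 5). Row 13: index ⌊(13-1)/5⌋ = 2 into student → stu008; (13-1) mod 5 = 2 into the melted columns → math.
So row 13 is (stu008, math, 212); score = 212.

212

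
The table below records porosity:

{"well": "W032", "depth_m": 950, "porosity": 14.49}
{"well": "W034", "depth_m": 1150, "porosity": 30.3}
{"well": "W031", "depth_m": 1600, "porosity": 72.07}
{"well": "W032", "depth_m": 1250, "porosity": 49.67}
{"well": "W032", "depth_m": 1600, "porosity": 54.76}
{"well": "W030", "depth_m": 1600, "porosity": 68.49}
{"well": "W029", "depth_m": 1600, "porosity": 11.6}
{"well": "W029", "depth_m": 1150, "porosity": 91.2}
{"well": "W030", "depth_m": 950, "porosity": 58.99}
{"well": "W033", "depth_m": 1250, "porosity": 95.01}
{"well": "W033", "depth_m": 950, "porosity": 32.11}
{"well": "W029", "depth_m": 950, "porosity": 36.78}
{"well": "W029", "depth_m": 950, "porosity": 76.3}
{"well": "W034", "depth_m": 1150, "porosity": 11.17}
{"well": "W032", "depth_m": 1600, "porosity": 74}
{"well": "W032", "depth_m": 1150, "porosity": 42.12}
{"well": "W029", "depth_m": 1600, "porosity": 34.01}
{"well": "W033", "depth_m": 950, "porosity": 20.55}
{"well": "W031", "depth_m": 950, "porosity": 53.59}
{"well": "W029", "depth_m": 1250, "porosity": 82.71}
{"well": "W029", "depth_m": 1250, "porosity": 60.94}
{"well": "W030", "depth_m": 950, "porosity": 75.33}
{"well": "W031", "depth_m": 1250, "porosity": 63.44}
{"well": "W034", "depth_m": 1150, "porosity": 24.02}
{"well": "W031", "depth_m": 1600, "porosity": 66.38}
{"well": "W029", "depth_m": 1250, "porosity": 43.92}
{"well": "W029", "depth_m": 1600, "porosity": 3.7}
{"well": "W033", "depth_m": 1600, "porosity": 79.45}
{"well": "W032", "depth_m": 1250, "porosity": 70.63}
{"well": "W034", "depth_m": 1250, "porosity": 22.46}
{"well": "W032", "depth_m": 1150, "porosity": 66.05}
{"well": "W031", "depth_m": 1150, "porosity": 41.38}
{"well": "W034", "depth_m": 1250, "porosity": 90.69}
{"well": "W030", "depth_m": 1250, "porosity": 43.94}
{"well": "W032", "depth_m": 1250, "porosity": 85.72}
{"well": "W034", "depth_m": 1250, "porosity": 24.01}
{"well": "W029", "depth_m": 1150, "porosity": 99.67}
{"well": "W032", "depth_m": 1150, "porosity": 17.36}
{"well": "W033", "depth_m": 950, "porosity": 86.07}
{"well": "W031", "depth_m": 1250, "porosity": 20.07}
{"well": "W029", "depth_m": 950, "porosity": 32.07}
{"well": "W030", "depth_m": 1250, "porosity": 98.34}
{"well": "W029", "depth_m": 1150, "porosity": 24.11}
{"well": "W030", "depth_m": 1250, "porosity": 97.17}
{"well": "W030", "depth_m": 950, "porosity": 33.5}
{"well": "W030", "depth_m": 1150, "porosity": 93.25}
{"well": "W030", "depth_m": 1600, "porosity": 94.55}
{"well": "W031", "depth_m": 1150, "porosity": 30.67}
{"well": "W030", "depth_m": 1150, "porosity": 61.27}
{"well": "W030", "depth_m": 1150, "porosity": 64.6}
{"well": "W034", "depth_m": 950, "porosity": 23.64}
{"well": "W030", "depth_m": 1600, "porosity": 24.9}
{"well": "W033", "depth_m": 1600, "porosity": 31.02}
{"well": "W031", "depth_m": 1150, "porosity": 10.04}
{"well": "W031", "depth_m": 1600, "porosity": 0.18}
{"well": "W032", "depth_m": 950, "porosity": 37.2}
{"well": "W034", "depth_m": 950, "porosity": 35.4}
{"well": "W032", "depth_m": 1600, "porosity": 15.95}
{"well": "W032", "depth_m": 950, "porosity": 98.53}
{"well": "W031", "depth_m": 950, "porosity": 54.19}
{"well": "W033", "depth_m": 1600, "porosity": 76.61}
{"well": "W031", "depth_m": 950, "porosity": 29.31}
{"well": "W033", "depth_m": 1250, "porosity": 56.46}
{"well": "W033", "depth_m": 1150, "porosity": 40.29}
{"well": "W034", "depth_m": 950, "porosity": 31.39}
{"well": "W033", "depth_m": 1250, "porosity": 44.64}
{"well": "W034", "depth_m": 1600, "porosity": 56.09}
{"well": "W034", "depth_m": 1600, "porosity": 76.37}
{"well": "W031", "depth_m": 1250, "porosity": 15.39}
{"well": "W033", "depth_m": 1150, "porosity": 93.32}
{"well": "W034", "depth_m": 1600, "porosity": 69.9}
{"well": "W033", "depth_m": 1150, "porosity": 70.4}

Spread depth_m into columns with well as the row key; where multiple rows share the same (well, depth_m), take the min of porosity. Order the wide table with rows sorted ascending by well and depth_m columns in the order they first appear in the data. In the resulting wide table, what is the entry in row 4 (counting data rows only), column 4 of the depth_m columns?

With rows sorted ascending by well, row 4 is well=W032. depth_m columns in first-appearance order: 950, 1150, 1600, 1250; column 4 is 1250.
Long rows with well=W032, depth_m=1250: min(49.67, 70.63, 85.72) = 49.67.

49.67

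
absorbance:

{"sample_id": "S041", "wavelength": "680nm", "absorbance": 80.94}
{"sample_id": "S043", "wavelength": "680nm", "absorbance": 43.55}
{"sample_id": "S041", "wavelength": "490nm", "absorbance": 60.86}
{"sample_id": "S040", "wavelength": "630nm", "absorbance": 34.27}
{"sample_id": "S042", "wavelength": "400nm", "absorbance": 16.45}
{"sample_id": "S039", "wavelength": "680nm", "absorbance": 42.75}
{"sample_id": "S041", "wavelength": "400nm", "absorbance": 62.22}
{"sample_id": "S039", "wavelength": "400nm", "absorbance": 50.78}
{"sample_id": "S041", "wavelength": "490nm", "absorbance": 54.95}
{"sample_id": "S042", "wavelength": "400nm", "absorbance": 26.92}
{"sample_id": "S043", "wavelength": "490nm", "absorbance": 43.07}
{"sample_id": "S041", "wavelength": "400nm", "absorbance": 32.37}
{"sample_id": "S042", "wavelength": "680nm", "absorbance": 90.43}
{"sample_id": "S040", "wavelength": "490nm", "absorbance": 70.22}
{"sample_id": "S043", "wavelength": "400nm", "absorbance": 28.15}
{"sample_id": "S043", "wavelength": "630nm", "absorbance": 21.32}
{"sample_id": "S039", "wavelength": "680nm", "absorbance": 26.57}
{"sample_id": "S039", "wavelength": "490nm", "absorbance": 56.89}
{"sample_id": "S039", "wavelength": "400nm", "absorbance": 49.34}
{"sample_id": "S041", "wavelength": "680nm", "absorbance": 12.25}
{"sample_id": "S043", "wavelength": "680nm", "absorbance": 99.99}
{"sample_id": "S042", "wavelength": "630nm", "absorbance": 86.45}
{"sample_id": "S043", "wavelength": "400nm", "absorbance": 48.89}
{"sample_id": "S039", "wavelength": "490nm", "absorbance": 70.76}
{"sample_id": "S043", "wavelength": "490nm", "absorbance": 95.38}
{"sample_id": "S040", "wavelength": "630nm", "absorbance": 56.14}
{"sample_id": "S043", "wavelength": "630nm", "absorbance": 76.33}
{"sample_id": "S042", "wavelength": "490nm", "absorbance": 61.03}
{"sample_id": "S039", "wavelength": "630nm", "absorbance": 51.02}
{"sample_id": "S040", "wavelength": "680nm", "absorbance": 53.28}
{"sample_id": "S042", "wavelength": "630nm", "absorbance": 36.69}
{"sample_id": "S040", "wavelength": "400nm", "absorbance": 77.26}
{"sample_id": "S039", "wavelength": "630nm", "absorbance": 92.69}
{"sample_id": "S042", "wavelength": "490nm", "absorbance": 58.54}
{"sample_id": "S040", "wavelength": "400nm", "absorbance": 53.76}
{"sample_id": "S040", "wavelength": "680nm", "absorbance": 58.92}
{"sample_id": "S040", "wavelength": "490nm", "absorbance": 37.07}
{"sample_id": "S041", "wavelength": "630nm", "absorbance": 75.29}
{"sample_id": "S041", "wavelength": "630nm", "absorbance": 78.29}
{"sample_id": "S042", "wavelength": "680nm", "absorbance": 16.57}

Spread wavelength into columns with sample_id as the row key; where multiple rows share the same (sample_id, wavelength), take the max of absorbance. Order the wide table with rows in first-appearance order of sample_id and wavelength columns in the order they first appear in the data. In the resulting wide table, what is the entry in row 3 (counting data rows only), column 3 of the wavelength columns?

56.14

With rows in first-appearance order of sample_id, row 3 is sample_id=S040. wavelength columns in first-appearance order: 680nm, 490nm, 630nm, 400nm; column 3 is 630nm.
Long rows with sample_id=S040, wavelength=630nm: max(34.27, 56.14) = 56.14.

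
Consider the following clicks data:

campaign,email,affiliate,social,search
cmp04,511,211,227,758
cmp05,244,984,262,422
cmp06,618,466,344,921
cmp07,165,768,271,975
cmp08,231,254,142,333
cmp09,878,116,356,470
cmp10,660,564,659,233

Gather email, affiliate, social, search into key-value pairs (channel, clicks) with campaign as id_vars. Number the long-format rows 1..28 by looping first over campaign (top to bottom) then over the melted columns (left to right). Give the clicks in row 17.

231

28 rows total (7 × 4). Row 17: index ⌊(17-1)/4⌋ = 4 into campaign → cmp08; (17-1) mod 4 = 0 into the melted columns → email.
So row 17 is (cmp08, email, 231); clicks = 231.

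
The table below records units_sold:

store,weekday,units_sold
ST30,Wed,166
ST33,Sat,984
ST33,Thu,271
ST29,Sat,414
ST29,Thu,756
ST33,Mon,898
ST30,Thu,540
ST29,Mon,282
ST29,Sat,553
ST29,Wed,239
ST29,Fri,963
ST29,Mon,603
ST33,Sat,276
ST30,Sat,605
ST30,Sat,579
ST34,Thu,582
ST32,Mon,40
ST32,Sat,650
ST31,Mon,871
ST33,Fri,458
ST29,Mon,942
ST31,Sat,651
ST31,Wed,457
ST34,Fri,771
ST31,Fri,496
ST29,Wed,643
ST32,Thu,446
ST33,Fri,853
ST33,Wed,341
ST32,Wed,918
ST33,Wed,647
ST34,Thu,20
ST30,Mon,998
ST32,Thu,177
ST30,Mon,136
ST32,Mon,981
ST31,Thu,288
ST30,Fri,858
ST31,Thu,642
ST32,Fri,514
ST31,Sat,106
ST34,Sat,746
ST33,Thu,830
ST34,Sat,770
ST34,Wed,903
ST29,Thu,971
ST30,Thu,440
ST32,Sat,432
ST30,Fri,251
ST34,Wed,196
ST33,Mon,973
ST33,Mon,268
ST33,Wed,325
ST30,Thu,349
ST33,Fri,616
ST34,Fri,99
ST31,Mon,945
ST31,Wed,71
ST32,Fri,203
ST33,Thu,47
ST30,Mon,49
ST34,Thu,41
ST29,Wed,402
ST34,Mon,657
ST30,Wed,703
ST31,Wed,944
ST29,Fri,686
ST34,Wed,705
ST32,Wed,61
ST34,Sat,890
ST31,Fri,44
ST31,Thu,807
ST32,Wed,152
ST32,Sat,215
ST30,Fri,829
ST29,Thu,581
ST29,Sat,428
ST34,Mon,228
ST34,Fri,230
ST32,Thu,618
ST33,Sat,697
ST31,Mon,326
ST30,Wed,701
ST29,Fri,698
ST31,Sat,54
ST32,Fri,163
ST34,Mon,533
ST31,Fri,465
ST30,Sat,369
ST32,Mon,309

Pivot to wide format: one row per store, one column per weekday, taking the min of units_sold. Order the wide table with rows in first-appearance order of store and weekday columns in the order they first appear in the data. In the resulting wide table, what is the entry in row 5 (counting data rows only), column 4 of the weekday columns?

With rows in first-appearance order of store, row 5 is store=ST32. weekday columns in first-appearance order: Wed, Sat, Thu, Mon, Fri; column 4 is Mon.
Long rows with store=ST32, weekday=Mon: min(40, 981, 309) = 40.

40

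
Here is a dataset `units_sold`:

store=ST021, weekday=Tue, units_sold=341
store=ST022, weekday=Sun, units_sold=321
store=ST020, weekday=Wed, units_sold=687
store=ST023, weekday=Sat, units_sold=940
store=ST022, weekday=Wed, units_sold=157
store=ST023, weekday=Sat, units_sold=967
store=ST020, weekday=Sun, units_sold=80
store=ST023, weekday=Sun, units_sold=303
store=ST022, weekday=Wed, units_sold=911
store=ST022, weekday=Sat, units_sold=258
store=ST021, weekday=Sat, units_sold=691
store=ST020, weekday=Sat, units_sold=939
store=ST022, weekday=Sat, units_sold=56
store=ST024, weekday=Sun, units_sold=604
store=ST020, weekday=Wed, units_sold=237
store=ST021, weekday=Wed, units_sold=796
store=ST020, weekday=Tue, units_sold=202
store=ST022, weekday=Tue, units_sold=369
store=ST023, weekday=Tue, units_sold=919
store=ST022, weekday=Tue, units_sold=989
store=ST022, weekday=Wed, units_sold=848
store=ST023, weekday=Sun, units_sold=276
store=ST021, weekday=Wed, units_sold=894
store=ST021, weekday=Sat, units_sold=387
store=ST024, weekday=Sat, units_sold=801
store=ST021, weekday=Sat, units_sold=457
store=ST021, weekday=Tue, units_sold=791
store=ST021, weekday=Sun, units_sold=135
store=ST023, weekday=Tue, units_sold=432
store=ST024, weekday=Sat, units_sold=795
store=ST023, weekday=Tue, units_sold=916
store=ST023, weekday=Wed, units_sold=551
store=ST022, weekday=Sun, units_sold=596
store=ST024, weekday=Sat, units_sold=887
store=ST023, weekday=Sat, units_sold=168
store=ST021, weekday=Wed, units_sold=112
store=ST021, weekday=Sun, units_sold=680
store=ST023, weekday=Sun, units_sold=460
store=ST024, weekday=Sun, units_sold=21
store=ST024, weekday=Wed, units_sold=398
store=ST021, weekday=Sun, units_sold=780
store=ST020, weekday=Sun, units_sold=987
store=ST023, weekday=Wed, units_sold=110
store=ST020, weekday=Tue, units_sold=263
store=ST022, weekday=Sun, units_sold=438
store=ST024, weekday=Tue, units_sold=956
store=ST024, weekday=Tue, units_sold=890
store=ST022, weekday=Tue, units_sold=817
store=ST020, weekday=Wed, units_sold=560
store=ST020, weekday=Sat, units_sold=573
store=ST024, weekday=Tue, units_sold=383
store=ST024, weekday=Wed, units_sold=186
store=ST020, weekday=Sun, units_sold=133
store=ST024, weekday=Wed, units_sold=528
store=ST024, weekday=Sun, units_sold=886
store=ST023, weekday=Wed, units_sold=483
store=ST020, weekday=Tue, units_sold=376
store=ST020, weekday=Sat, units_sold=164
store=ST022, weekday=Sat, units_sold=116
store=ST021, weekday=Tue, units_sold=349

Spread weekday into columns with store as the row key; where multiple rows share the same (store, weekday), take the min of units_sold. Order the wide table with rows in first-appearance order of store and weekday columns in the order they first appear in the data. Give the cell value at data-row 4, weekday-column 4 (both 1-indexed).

168

With rows in first-appearance order of store, row 4 is store=ST023. weekday columns in first-appearance order: Tue, Sun, Wed, Sat; column 4 is Sat.
Long rows with store=ST023, weekday=Sat: min(940, 967, 168) = 168.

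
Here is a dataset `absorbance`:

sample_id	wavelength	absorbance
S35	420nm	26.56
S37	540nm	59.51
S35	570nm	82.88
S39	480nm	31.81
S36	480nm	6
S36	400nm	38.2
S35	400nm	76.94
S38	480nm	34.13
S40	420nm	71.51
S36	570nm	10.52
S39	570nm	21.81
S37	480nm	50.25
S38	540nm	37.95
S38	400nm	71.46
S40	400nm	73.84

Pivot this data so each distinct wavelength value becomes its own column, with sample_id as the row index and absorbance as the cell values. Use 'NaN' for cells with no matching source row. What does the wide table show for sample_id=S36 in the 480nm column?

The long row with sample_id=S36, wavelength=480nm has absorbance=6.

6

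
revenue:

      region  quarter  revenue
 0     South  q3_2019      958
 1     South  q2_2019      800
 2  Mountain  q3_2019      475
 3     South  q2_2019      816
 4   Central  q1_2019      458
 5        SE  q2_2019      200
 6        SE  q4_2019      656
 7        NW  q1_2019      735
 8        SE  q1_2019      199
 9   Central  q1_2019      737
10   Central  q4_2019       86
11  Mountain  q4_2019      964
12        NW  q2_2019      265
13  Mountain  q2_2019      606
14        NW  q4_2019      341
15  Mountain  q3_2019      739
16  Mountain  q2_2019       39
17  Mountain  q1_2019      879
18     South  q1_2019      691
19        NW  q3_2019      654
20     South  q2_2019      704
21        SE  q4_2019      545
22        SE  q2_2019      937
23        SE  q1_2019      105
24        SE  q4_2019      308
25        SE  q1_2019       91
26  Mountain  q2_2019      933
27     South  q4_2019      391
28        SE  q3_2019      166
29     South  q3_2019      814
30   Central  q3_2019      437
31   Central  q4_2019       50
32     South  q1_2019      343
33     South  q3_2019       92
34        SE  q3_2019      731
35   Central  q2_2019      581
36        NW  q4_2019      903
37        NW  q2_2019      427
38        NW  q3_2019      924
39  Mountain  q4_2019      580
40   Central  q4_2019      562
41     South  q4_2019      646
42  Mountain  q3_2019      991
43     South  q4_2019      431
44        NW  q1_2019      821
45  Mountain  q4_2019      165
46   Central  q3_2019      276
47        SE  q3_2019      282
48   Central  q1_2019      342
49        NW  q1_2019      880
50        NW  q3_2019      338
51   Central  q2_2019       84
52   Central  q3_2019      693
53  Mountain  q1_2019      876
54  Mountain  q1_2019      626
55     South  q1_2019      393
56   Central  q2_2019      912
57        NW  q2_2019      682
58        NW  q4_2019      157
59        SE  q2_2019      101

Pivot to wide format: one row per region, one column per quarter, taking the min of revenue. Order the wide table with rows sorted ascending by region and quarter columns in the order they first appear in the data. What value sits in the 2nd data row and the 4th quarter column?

165

With rows sorted ascending by region, row 2 is region=Mountain. quarter columns in first-appearance order: q3_2019, q2_2019, q1_2019, q4_2019; column 4 is q4_2019.
Long rows with region=Mountain, quarter=q4_2019: min(964, 580, 165) = 165.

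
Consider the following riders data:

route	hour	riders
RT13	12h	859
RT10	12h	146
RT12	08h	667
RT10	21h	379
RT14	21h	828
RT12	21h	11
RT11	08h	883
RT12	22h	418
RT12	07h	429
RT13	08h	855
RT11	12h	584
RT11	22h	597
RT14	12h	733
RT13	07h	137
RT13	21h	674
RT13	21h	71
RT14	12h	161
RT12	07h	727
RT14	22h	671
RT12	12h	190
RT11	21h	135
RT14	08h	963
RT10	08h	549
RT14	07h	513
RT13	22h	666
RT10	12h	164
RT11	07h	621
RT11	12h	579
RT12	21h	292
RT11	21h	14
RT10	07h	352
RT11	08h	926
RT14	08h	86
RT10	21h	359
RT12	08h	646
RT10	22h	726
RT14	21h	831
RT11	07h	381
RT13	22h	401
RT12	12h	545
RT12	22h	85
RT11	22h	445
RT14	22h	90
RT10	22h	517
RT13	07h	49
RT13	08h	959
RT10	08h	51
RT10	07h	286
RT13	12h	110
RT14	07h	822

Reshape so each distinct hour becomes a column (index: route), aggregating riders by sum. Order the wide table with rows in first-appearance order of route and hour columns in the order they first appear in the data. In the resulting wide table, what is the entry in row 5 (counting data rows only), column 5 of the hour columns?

With rows in first-appearance order of route, row 5 is route=RT11. hour columns in first-appearance order: 12h, 08h, 21h, 22h, 07h; column 5 is 07h.
Long rows with route=RT11, hour=07h: 621 + 381 = 1002.

1002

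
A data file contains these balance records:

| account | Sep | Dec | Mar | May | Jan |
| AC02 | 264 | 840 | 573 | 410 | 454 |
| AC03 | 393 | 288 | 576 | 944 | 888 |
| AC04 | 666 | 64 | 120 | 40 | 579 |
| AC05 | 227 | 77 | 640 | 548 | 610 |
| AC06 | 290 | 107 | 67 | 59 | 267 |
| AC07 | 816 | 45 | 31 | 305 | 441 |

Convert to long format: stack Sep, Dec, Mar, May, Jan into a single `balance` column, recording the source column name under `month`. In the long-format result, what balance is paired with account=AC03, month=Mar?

Unpivoting turns each (account, wide-column) pair into one long row.
The wide cell at row AC03, column Mar holds 576, so the long row (AC03, Mar) has balance=576.

576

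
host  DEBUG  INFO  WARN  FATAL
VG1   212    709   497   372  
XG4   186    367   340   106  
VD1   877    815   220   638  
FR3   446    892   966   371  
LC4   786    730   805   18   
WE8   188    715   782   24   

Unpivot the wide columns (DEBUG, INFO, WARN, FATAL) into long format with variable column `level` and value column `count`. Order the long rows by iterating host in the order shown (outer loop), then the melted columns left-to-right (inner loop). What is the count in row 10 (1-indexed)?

24 rows total (6 × 4). Row 10: index ⌊(10-1)/4⌋ = 2 into host → VD1; (10-1) mod 4 = 1 into the melted columns → INFO.
So row 10 is (VD1, INFO, 815); count = 815.

815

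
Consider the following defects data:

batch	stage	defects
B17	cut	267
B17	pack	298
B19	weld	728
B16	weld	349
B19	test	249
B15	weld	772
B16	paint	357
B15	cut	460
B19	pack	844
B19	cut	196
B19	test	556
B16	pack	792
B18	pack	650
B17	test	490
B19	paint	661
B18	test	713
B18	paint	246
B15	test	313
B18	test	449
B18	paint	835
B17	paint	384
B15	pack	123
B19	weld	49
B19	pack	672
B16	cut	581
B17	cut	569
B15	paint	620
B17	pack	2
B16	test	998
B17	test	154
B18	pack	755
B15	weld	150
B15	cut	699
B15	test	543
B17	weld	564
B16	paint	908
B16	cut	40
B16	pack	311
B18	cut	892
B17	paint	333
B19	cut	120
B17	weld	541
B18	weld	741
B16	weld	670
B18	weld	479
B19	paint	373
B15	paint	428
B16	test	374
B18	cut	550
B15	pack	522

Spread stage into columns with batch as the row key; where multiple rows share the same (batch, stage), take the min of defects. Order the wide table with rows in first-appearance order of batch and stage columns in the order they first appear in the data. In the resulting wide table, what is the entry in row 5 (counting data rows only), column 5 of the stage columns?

With rows in first-appearance order of batch, row 5 is batch=B18. stage columns in first-appearance order: cut, pack, weld, test, paint; column 5 is paint.
Long rows with batch=B18, stage=paint: min(246, 835) = 246.

246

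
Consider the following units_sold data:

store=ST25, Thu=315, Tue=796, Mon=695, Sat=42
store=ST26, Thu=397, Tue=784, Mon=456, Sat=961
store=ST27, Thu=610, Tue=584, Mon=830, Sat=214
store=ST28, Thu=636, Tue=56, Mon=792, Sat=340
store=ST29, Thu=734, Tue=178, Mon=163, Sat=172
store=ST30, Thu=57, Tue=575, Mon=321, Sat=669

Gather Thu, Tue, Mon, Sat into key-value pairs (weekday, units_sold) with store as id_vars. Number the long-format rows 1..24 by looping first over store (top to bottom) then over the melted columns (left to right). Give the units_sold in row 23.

321

24 rows total (6 × 4). Row 23: index ⌊(23-1)/4⌋ = 5 into store → ST30; (23-1) mod 4 = 2 into the melted columns → Mon.
So row 23 is (ST30, Mon, 321); units_sold = 321.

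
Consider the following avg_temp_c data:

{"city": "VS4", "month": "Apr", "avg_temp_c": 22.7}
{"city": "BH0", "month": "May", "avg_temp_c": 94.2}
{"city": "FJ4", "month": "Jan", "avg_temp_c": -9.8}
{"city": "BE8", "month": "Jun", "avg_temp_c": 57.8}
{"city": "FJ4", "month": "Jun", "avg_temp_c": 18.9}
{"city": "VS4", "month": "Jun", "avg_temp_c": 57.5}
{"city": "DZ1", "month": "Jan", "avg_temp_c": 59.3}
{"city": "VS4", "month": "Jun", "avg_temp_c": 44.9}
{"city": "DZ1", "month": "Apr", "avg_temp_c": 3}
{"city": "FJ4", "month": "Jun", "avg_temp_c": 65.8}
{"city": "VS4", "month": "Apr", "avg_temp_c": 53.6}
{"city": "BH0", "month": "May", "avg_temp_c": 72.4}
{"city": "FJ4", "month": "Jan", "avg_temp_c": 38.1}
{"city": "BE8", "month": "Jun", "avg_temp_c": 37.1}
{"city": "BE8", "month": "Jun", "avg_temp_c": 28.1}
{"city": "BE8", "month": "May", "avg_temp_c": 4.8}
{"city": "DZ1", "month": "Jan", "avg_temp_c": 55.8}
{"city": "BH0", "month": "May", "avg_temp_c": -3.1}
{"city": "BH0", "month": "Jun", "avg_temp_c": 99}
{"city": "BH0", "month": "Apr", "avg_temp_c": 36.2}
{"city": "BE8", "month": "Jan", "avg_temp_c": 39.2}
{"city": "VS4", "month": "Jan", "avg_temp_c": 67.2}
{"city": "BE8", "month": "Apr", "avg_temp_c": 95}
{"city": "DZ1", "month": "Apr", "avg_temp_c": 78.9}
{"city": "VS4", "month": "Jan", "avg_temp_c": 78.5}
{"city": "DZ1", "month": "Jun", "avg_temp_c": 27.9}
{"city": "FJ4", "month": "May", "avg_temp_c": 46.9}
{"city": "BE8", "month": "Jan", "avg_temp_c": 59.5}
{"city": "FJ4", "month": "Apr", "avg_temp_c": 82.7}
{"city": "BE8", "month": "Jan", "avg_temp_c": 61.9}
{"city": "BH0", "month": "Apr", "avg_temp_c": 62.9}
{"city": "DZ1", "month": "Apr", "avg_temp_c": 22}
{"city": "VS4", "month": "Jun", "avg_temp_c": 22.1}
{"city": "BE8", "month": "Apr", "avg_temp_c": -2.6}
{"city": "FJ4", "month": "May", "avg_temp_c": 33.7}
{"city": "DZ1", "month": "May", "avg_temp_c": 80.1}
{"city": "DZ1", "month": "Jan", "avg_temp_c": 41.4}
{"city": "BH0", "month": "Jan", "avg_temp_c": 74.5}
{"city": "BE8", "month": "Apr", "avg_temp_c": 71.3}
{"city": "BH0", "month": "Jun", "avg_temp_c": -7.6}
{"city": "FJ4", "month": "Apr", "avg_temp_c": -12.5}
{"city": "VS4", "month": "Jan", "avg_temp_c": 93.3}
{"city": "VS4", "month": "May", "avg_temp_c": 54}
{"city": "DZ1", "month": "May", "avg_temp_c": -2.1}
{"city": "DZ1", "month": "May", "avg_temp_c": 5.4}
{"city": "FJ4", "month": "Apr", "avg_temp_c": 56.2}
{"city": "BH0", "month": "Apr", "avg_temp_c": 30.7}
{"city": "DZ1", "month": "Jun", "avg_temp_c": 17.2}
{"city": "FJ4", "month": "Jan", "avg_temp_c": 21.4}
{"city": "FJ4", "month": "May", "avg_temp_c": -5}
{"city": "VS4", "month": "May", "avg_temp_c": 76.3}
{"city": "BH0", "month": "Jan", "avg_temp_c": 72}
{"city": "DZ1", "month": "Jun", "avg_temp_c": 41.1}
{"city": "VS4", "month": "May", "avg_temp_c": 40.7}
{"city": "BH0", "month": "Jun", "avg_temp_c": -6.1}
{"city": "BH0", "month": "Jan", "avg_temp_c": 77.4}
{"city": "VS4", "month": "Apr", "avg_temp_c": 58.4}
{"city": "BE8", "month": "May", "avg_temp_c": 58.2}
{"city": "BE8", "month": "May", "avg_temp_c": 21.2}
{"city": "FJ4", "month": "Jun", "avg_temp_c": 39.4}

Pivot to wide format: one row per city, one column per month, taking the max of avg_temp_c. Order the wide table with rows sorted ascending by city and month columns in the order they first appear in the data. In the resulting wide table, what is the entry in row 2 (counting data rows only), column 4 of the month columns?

With rows sorted ascending by city, row 2 is city=BH0. month columns in first-appearance order: Apr, May, Jan, Jun; column 4 is Jun.
Long rows with city=BH0, month=Jun: max(99, -7.6, -6.1) = 99.

99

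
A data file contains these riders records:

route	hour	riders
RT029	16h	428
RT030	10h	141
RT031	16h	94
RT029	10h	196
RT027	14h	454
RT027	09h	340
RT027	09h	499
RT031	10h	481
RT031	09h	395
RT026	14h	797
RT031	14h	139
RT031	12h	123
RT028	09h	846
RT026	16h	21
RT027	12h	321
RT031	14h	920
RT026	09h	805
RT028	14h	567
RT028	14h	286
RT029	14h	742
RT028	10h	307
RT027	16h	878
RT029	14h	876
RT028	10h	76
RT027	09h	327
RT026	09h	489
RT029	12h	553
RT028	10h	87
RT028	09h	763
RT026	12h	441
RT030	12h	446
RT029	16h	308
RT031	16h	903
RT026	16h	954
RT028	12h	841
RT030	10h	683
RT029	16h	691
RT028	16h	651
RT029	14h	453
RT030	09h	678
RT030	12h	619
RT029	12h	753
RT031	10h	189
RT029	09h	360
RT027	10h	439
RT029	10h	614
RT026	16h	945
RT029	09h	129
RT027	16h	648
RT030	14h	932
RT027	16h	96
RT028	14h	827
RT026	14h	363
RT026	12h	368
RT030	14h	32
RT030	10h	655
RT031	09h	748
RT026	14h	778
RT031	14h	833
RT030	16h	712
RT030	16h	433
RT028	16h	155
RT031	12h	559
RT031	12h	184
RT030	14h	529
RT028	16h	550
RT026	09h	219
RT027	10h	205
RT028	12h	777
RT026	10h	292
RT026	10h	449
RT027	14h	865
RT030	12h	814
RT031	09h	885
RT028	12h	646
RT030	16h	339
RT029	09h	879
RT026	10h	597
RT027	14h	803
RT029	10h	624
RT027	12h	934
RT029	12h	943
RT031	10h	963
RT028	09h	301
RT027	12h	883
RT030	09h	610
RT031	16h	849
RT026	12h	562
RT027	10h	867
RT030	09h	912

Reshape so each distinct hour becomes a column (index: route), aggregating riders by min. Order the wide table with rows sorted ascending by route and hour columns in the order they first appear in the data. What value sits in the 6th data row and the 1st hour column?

With rows sorted ascending by route, row 6 is route=RT031. hour columns in first-appearance order: 16h, 10h, 14h, 09h, 12h; column 1 is 16h.
Long rows with route=RT031, hour=16h: min(94, 903, 849) = 94.

94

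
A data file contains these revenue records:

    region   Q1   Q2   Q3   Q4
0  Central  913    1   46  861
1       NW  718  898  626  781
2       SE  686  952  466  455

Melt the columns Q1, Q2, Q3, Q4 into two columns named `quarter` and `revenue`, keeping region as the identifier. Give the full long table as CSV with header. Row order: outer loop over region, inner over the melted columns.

region,quarter,revenue
Central,Q1,913
Central,Q2,1
Central,Q3,46
Central,Q4,861
NW,Q1,718
NW,Q2,898
NW,Q3,626
NW,Q4,781
SE,Q1,686
SE,Q2,952
SE,Q3,466
SE,Q4,455

Each (region, column) pair becomes one row: 3 × 4 = 12 rows.
For example, (Central, Q1) → revenue=913.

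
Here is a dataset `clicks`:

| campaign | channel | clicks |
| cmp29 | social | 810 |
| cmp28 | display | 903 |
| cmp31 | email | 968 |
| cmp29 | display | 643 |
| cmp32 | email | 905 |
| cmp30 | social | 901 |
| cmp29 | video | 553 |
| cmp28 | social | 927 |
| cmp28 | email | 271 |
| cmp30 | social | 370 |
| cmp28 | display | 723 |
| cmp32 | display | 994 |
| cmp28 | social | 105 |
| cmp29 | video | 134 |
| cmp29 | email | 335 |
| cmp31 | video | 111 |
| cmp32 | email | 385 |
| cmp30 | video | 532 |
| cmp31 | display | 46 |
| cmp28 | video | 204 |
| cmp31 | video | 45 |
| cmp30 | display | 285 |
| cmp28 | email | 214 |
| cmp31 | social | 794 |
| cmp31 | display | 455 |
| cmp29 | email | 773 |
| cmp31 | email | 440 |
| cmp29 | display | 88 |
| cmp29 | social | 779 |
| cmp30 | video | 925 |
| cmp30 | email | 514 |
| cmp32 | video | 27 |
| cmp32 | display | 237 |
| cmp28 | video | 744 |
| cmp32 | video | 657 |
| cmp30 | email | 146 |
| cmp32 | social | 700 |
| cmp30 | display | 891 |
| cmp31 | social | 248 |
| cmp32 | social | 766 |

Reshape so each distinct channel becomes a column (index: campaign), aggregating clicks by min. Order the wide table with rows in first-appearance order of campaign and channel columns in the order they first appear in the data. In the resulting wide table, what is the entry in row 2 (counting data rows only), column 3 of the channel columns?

214

With rows in first-appearance order of campaign, row 2 is campaign=cmp28. channel columns in first-appearance order: social, display, email, video; column 3 is email.
Long rows with campaign=cmp28, channel=email: min(271, 214) = 214.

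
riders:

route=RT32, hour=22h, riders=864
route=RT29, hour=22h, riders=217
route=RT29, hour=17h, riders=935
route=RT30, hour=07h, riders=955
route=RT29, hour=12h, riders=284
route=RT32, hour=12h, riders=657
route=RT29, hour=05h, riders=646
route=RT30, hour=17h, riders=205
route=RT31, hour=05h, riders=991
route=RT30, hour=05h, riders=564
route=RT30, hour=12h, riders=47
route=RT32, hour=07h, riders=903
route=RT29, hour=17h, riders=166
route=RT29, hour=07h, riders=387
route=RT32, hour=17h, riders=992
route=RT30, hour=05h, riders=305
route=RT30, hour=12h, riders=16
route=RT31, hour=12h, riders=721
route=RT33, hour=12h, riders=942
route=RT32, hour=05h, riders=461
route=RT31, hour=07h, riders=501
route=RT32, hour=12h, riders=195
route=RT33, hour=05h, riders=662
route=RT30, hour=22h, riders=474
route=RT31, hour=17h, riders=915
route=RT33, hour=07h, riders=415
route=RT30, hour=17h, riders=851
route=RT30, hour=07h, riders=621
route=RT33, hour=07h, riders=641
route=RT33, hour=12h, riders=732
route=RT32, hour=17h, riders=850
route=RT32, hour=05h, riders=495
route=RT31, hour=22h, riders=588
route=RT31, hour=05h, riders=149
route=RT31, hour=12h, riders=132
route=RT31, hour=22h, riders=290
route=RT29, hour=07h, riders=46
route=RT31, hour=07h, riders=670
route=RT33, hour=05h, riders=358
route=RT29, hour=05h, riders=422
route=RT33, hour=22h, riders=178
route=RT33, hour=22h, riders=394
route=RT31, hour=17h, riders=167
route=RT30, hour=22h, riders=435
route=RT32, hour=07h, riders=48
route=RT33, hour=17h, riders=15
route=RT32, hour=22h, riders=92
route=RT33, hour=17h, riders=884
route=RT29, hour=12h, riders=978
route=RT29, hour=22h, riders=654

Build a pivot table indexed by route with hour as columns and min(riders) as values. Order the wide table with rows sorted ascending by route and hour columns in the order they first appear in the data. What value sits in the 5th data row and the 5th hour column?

With rows sorted ascending by route, row 5 is route=RT33. hour columns in first-appearance order: 22h, 17h, 07h, 12h, 05h; column 5 is 05h.
Long rows with route=RT33, hour=05h: min(662, 358) = 358.

358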